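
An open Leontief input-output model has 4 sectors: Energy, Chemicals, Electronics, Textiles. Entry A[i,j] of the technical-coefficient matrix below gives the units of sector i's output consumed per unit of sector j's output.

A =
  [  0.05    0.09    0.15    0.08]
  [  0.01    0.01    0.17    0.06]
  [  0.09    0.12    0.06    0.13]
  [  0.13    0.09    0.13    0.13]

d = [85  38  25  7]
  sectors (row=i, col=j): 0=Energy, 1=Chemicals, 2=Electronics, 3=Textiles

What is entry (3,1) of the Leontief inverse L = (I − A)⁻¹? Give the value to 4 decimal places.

L[3,1] = 0.1546

Form M = I − A:
  [  0.95   -0.09   -0.15   -0.08]
  [ -0.01    0.99   -0.17   -0.06]
  [ -0.09   -0.12    0.94   -0.13]
  [ -0.13   -0.09   -0.13    0.87]
Leontief inverse L = M⁻¹:
  [  1.0945    0.1391    0.2196    0.1430]
  [  0.0460    1.0498    0.2122    0.1083]
  [  0.1368    0.1687    1.1431    0.1950]
  [  0.1887    0.1546    0.2256    1.2111]
Total output x = L · d:
  x_0 = 1.0945·85 + 0.1391·38 + 0.2196·25 + 0.1430·7 = 104.8081
  x_1 = 0.0460·85 + 1.0498·38 + 0.2122·25 + 0.1083·7 = 49.8654
  x_2 = 0.1368·85 + 0.1687·38 + 1.1431·25 + 0.1950·7 = 47.9799
  x_3 = 0.1887·85 + 0.1546·38 + 0.2256·25 + 1.2111·7 = 36.0349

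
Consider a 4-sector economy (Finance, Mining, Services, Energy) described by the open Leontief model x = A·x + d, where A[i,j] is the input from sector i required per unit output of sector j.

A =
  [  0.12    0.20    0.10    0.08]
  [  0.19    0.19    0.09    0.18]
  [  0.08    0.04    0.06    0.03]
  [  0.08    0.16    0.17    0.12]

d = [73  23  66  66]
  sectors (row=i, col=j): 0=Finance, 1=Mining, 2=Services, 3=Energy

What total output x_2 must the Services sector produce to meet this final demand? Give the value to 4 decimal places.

88.7700

Form M = I − A:
  [  0.88   -0.20   -0.10   -0.08]
  [ -0.19    0.81   -0.09   -0.18]
  [ -0.08   -0.04    0.94   -0.03]
  [ -0.08   -0.16   -0.17    0.88]
Leontief inverse L = M⁻¹:
  [  1.2493    0.3567    0.2020    0.1934]
  [  0.3522    1.3972    0.2301    0.3257]
  [  0.1278    0.0996    1.0995    0.0695]
  [  0.2023    0.3057    0.2726    1.2266]
Total output x = L · d:
  x_0 = 1.2493·73 + 0.3567·23 + 0.2020·66 + 0.1934·66 = 125.5029
  x_1 = 0.3522·73 + 1.3972·23 + 0.2301·66 + 0.3257·66 = 94.5296
  x_2 = 0.1278·73 + 0.0996·23 + 1.0995·66 + 0.0695·66 = 88.7700
  x_3 = 0.2023·73 + 0.3057·23 + 0.2726·66 + 1.2266·66 = 120.7453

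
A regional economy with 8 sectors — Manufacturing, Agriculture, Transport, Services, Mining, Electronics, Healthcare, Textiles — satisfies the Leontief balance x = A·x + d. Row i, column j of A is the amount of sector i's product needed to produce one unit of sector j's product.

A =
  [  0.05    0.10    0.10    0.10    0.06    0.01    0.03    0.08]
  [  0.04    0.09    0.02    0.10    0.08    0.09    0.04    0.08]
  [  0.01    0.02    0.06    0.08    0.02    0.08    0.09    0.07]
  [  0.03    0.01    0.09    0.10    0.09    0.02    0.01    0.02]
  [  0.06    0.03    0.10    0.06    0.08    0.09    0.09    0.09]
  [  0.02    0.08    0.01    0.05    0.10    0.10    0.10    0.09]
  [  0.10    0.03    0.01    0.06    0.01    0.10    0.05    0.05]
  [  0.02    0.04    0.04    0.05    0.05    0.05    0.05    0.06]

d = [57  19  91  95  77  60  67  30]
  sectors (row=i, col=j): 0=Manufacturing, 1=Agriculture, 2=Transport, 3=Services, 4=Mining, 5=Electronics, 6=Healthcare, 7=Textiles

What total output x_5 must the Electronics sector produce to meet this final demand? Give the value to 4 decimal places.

Form M = I − A:
  [  0.95   -0.10   -0.10   -0.10   -0.06   -0.01   -0.03   -0.08]
  [ -0.04    0.91   -0.02   -0.10   -0.08   -0.09   -0.04   -0.08]
  [ -0.01   -0.02    0.94   -0.08   -0.02   -0.08   -0.09   -0.07]
  [ -0.03   -0.01   -0.09    0.90   -0.09   -0.02   -0.01   -0.02]
  [ -0.06   -0.03   -0.10   -0.06    0.92   -0.09   -0.09   -0.09]
  [ -0.02   -0.08   -0.01   -0.05   -0.10    0.90   -0.10   -0.09]
  [ -0.10   -0.03   -0.01   -0.06   -0.01   -0.10    0.95   -0.05]
  [ -0.02   -0.04   -0.04   -0.05   -0.05   -0.05   -0.05    0.94]
Leontief inverse L = M⁻¹:
  [  1.0869    0.1443    0.1562    0.1764    0.1208    0.0737    0.0838    0.1432]
  [  0.0806    1.1400    0.0746    0.1759    0.1497    0.1595    0.0982    0.1480]
  [  0.0420    0.0540    1.0976    0.1359    0.0672    0.1349    0.1359    0.1194]
  [  0.0559    0.0364    0.1353    1.1528    0.1336    0.0645    0.0511    0.0641]
  [  0.1057    0.0817    0.1590    0.1405    1.1471    0.1681    0.1584    0.1651]
  [  0.0660    0.1314    0.0606    0.1237    0.1676    1.1769    0.1629    0.1613]
  [  0.1315    0.0725    0.0509    0.1181    0.0612    0.1490    1.0927    0.1019]
  [  0.0474    0.0710    0.0748    0.0987    0.0921    0.0970    0.0897    1.1045]
Total output x = L · d:
  x_0 = 1.0869·57 + 0.1443·19 + 0.1562·91 + 0.1764·95 + 0.1208·77 + 0.0737·60 + 0.0838·67 + 0.1432·30 = 119.3020
  x_1 = 0.0806·57 + 1.1400·19 + 0.0746·91 + 0.1759·95 + 0.1497·77 + 0.1595·60 + 0.0982·67 + 0.1480·30 = 81.8751
  x_2 = 0.0420·57 + 0.0540·19 + 1.0976·91 + 0.1359·95 + 0.0672·77 + 0.1349·60 + 0.1359·67 + 0.1194·30 = 142.1663
  x_3 = 0.0559·57 + 0.0364·19 + 0.1353·91 + 1.1528·95 + 0.1336·77 + 0.0645·60 + 0.0511·67 + 0.0641·30 = 145.2047
  x_4 = 0.1057·57 + 0.0817·19 + 0.1590·91 + 0.1405·95 + 1.1471·77 + 0.1681·60 + 0.1584·67 + 0.1651·30 = 149.3686
  x_5 = 0.0660·57 + 0.1314·19 + 0.0606·91 + 0.1237·95 + 0.1676·77 + 1.1769·60 + 0.1629·67 + 0.1613·30 = 122.8051
  x_6 = 0.1315·57 + 0.0725·19 + 0.0509·91 + 0.1181·95 + 0.0612·77 + 0.1490·60 + 1.0927·67 + 0.1019·30 = 114.6409
  x_7 = 0.0474·57 + 0.0710·19 + 0.0748·91 + 0.0987·95 + 0.0921·77 + 0.0970·60 + 0.0897·67 + 1.1045·30 = 72.2858

122.8051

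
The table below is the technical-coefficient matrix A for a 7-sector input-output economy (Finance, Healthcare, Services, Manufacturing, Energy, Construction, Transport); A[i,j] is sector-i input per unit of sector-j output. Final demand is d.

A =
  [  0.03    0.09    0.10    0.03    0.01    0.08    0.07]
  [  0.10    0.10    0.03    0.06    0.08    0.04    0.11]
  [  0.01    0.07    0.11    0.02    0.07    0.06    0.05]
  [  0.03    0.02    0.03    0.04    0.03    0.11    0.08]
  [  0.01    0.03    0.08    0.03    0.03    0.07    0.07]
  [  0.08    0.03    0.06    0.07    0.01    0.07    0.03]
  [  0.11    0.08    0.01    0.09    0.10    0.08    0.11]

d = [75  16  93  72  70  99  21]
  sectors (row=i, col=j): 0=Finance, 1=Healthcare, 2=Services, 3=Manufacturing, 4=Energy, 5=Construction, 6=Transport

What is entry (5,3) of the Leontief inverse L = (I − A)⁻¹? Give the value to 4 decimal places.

Form M = I − A:
  [  0.97   -0.09   -0.10   -0.03   -0.01   -0.08   -0.07]
  [ -0.10    0.90   -0.03   -0.06   -0.08   -0.04   -0.11]
  [ -0.01   -0.07    0.89   -0.02   -0.07   -0.06   -0.05]
  [ -0.03   -0.02   -0.03    0.96   -0.03   -0.11   -0.08]
  [ -0.01   -0.03   -0.08   -0.03    0.97   -0.07   -0.07]
  [ -0.08   -0.03   -0.06   -0.07   -0.01    0.93   -0.03]
  [ -0.11   -0.08   -0.01   -0.09   -0.10   -0.08    0.89]
Leontief inverse L = M⁻¹:
  [  1.0738    0.1369    0.1421    0.0676    0.0488    0.1297    0.1236]
  [  0.1545    1.1593    0.0807    0.1078    0.1263    0.1064    0.1832]
  [  0.0460    0.1112    1.1520    0.0526    0.1057    0.1057    0.0987]
  [  0.0663    0.0531    0.0622    1.0727    0.0568    0.1536    0.1213]
  [  0.0419    0.0630    0.1126    0.0590    1.0589    0.1097    0.1097]
  [  0.1112    0.0656    0.0972    0.0987    0.0355    1.1144    0.0715]
  [  0.1685    0.1407    0.0654    0.1426    0.1465    0.1548    1.1875]
Total output x = L · d:
  x_0 = 1.0738·75 + 0.1369·16 + 0.1421·93 + 0.0676·72 + 0.0488·70 + 0.1297·99 + 0.1236·21 = 119.6651
  x_1 = 0.1545·75 + 1.1593·16 + 0.0807·93 + 0.1078·72 + 0.1263·70 + 0.1064·99 + 0.1832·21 = 68.6267
  x_2 = 0.0460·75 + 0.1112·16 + 1.1520·93 + 0.0526·72 + 0.1057·70 + 0.1057·99 + 0.0987·21 = 136.0918
  x_3 = 0.0663·75 + 0.0531·16 + 0.0622·93 + 1.0727·72 + 0.0568·70 + 0.1536·99 + 0.1213·21 = 110.5766
  x_4 = 0.0419·75 + 0.0630·16 + 0.1126·93 + 0.0590·72 + 1.0589·70 + 0.1097·99 + 0.1097·21 = 106.1571
  x_5 = 0.1112·75 + 0.0656·16 + 0.0972·93 + 0.0987·72 + 0.0355·70 + 1.1144·99 + 0.0715·21 = 139.8412
  x_6 = 0.1685·75 + 0.1407·16 + 0.0654·93 + 0.1426·72 + 0.1465·70 + 0.1548·99 + 1.1875·21 = 81.7631

L[5,3] = 0.0987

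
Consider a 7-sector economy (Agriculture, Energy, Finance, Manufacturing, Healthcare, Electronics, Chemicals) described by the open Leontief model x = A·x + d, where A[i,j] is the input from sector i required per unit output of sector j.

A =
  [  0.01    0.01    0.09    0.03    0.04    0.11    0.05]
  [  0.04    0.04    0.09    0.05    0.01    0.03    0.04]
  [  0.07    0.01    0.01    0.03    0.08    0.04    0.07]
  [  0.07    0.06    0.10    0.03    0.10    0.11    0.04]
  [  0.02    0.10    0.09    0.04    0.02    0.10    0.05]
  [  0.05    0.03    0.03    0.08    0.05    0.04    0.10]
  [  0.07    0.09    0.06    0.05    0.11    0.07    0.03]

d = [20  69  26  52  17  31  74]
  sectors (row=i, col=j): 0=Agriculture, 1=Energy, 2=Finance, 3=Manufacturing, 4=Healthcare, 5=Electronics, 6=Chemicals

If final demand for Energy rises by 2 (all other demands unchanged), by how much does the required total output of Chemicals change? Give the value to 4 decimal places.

0.2555

Form M = I − A:
  [  0.99   -0.01   -0.09   -0.03   -0.04   -0.11   -0.05]
  [ -0.04    0.96   -0.09   -0.05   -0.01   -0.03   -0.04]
  [ -0.07   -0.01    0.99   -0.03   -0.08   -0.04   -0.07]
  [ -0.07   -0.06   -0.10    0.97   -0.10   -0.11   -0.04]
  [ -0.02   -0.10   -0.09   -0.04    0.98   -0.10   -0.05]
  [ -0.05   -0.03   -0.03   -0.08   -0.05    0.96   -0.10]
  [ -0.07   -0.09   -0.06   -0.05   -0.11   -0.07    0.97]
Leontief inverse L = M⁻¹:
  [  1.0390    0.0360    0.1199    0.0572    0.0754    0.1458    0.0850]
  [  0.0650    1.0606    0.1192    0.0707    0.0412    0.0629    0.0672]
  [  0.0925    0.0383    1.0458    0.0534    0.1101    0.0801    0.0979]
  [  0.1077    0.0981    0.1502    1.0682    0.1451    0.1657    0.0890]
  [  0.0544    0.1296    0.1300    0.0723    1.0592    0.1409    0.0896]
  [  0.0817    0.0644    0.0736    0.1085    0.0916    1.0878    0.1335]
  [  0.1043    0.1278    0.1122    0.0851    0.1503    0.1243    1.0737]
Total output x = L · d:
  x_0 = 1.0390·20 + 0.0360·69 + 0.1199·26 + 0.0572·52 + 0.0754·17 + 0.1458·31 + 0.0850·74 = 41.4459
  x_1 = 0.0650·20 + 1.0606·69 + 0.1192·26 + 0.0707·52 + 0.0412·17 + 0.0629·31 + 0.0672·74 = 88.8768
  x_2 = 0.0925·20 + 0.0383·69 + 1.0458·26 + 0.0534·52 + 0.1101·17 + 0.0801·31 + 0.0979·74 = 46.0611
  x_3 = 0.1077·20 + 0.0981·69 + 0.1502·26 + 1.0682·52 + 0.1451·17 + 0.1657·31 + 0.0890·74 = 82.5664
  x_4 = 0.0544·20 + 0.1296·69 + 0.1300·26 + 0.0723·52 + 1.0592·17 + 0.1409·31 + 0.0896·74 = 46.1735
  x_5 = 0.0817·20 + 0.0644·69 + 0.0736·26 + 0.1085·52 + 0.0916·17 + 1.0878·31 + 0.1335·74 = 58.7973
  x_6 = 0.1043·20 + 0.1278·69 + 0.1122·26 + 0.0851·52 + 0.1503·17 + 0.1243·31 + 1.0737·74 = 104.1103
Δx_6 = L[6,1] · Δd_1 = 0.1278 · 2 = 0.2555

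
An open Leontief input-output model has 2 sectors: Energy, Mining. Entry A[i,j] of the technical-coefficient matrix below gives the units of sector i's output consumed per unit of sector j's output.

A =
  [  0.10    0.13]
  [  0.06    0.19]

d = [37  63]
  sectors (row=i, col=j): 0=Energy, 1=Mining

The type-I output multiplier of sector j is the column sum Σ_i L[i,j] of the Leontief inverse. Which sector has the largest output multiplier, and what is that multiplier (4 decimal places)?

Mining (1.4282)

Form M = I − A:
  [  0.90   -0.13]
  [ -0.06    0.81]
Leontief inverse L = M⁻¹:
  [  1.1231    0.1803]
  [  0.0832    1.2479]
Total output x = L · d:
  x_0 = 1.1231·37 + 0.1803·63 = 52.9118
  x_1 = 0.0832·37 + 1.2479·63 = 81.6972
Output multipliers (column sums of L):
  Energy: 1.2063
  Mining: 1.4282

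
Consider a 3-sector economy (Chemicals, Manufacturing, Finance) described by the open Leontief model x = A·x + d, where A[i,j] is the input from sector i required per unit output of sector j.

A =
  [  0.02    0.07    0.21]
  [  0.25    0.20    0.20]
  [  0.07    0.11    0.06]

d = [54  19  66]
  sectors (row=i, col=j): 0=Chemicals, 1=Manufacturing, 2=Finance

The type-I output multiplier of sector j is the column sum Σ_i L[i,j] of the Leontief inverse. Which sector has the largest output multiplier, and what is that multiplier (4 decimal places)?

Form M = I − A:
  [  0.98   -0.07   -0.21]
  [ -0.25    0.80   -0.20]
  [ -0.07   -0.11    0.94]
Leontief inverse L = M⁻¹:
  [  1.0728    0.1307    0.2675]
  [  0.3659    1.3322    0.3652]
  [  0.1227    0.1656    1.1265]
Total output x = L · d:
  x_0 = 1.0728·54 + 0.1307·19 + 0.2675·66 = 78.0693
  x_1 = 0.3659·54 + 1.3322·19 + 0.3652·66 = 69.1771
  x_2 = 0.1227·54 + 0.1656·19 + 1.1265·66 = 84.1216
Output multipliers (column sums of L):
  Chemicals: 1.5615
  Manufacturing: 1.6285
  Finance: 1.7592

Finance (1.7592)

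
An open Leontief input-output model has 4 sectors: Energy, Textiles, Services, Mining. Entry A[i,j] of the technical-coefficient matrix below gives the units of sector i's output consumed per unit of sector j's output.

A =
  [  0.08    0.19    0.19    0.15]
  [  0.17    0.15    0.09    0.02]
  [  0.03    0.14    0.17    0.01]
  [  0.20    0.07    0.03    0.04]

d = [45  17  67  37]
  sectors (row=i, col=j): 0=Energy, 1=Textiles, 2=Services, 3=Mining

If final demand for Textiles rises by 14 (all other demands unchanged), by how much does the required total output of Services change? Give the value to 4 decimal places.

3.2040

Form M = I − A:
  [  0.92   -0.19   -0.19   -0.15]
  [ -0.17    0.85   -0.09   -0.02]
  [ -0.03   -0.14    0.83   -0.01]
  [ -0.20   -0.07   -0.03    0.96]
Leontief inverse L = M⁻¹:
  [  1.2029    0.3378    0.3192    0.1983]
  [  0.2565    1.2723    0.1992    0.0687]
  [  0.0900    0.2289    1.2514    0.0319]
  [  0.2721    0.1703    0.1201    1.0890]
Total output x = L · d:
  x_0 = 1.2029·45 + 0.3378·17 + 0.3192·67 + 0.1983·37 = 88.5934
  x_1 = 0.2565·45 + 1.2723·17 + 0.1992·67 + 0.0687·37 = 49.0556
  x_2 = 0.0900·45 + 0.2289·17 + 1.2514·67 + 0.0319·37 = 92.9643
  x_3 = 0.2721·45 + 0.1703·17 + 0.1201·67 + 1.0890·37 = 63.4807
Δx_2 = L[2,1] · Δd_1 = 0.2289 · 14 = 3.2040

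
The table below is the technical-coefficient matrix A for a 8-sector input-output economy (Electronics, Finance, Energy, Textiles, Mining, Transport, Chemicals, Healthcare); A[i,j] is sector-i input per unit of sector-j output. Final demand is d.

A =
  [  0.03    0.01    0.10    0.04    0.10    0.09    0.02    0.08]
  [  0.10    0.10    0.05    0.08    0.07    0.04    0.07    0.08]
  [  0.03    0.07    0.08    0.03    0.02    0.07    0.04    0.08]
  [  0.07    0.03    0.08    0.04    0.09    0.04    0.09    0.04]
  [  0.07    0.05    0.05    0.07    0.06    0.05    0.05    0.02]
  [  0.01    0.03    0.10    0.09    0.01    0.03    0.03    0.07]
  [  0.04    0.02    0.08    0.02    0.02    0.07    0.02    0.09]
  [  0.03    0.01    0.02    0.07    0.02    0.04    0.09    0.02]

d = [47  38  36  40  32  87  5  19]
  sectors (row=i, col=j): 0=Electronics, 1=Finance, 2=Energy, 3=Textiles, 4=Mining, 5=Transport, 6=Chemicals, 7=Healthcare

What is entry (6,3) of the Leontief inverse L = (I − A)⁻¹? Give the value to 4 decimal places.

L[6,3] = 0.0538

Form M = I − A:
  [  0.97   -0.01   -0.10   -0.04   -0.10   -0.09   -0.02   -0.08]
  [ -0.10    0.90   -0.05   -0.08   -0.07   -0.04   -0.07   -0.08]
  [ -0.03   -0.07    0.92   -0.03   -0.02   -0.07   -0.04   -0.08]
  [ -0.07   -0.03   -0.08    0.96   -0.09   -0.04   -0.09   -0.04]
  [ -0.07   -0.05   -0.05   -0.07    0.94   -0.05   -0.05   -0.02]
  [ -0.01   -0.03   -0.10   -0.09   -0.01    0.97   -0.03   -0.07]
  [ -0.04   -0.02   -0.08   -0.02   -0.02   -0.07    0.98   -0.09]
  [ -0.03   -0.01   -0.02   -0.07   -0.02   -0.04   -0.09    0.98]
Leontief inverse L = M⁻¹:
  [  1.0634    0.0412    0.1547    0.0849    0.1329    0.1314    0.0609    0.1240]
  [  0.1506    1.1412    0.1213    0.1361    0.1233    0.0966    0.1243    0.1417]
  [  0.0622    0.1004    1.1293    0.0707    0.0503    0.1077    0.0783    0.1243]
  [  0.1070    0.0619    0.1387    1.0824    0.1282    0.0868    0.1291    0.0900]
  [  0.1050    0.0795    0.1037    0.1093    1.0978    0.0905    0.0868    0.0648]
  [  0.0388    0.0559    0.1437    0.1224    0.0381    1.0634    0.0662    0.1073]
  [  0.0635    0.0425    0.1215    0.0538    0.0438    0.1019    1.0515    0.1255]
  [  0.0526    0.0272    0.0581    0.0949    0.0435    0.0680    0.1150    1.0518]
Total output x = L · d:
  x_0 = 1.0634·47 + 0.0412·38 + 0.1547·36 + 0.0849·40 + 0.1329·32 + 0.1314·87 + 0.0609·5 + 0.1240·19 = 78.8534
  x_1 = 0.1506·47 + 1.1412·38 + 0.1213·36 + 0.1361·40 + 0.1233·32 + 0.0966·87 + 0.1243·5 + 0.1417·19 = 75.9190
  x_2 = 0.0622·47 + 0.1004·38 + 1.1293·36 + 0.0707·40 + 0.0503·32 + 0.1077·87 + 0.0783·5 + 0.1243·19 = 63.9521
  x_3 = 0.1070·47 + 0.0619·38 + 0.1387·36 + 1.0824·40 + 0.1282·32 + 0.0868·87 + 0.1291·5 + 0.0900·19 = 69.6758
  x_4 = 0.1050·47 + 0.0795·38 + 0.1037·36 + 0.1093·40 + 1.0978·32 + 0.0905·87 + 0.0868·5 + 0.0648·19 = 60.7382
  x_5 = 0.0388·47 + 0.0559·38 + 0.1437·36 + 0.1224·40 + 0.0381·32 + 1.0634·87 + 0.0662·5 + 0.1073·19 = 110.1226
  x_6 = 0.0635·47 + 0.0425·38 + 0.1215·36 + 0.0538·40 + 0.0438·32 + 0.1019·87 + 1.0515·5 + 0.1255·19 = 29.0397
  x_7 = 0.0526·47 + 0.0272·38 + 0.0581·36 + 0.0949·40 + 0.0435·32 + 0.0680·87 + 0.1150·5 + 1.0518·19 = 37.2596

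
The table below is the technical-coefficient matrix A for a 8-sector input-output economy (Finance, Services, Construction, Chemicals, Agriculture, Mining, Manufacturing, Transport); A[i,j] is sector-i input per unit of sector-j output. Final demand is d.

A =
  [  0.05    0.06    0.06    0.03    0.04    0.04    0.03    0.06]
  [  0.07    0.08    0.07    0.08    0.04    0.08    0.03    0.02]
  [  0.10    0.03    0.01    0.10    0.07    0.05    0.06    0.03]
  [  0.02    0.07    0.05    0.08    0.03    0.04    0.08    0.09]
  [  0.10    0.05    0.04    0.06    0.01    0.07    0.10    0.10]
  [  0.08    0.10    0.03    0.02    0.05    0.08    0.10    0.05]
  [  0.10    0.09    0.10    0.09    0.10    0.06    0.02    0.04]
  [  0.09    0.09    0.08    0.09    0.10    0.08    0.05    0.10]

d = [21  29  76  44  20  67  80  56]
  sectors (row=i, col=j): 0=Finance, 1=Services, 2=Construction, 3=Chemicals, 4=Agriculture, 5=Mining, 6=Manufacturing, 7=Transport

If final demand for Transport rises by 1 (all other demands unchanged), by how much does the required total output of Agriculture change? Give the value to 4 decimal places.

0.1657

Form M = I − A:
  [  0.95   -0.06   -0.06   -0.03   -0.04   -0.04   -0.03   -0.06]
  [ -0.07    0.92   -0.07   -0.08   -0.04   -0.08   -0.03   -0.02]
  [ -0.10   -0.03    0.99   -0.10   -0.07   -0.05   -0.06   -0.03]
  [ -0.02   -0.07   -0.05    0.92   -0.03   -0.04   -0.08   -0.09]
  [ -0.10   -0.05   -0.04   -0.06    0.99   -0.07   -0.10   -0.10]
  [ -0.08   -0.10   -0.03   -0.02   -0.05    0.92   -0.10   -0.05]
  [ -0.10   -0.09   -0.10   -0.09   -0.10   -0.06    0.98   -0.04]
  [ -0.09   -0.09   -0.08   -0.09   -0.10   -0.08   -0.05    0.90]
Leontief inverse L = M⁻¹:
  [  1.1067    0.1129    0.1009    0.0814    0.0812    0.0870    0.0727    0.1049]
  [  0.1365    1.1456    0.1186    0.1411    0.0874    0.1367    0.0846    0.0737]
  [  0.1630    0.0944    1.0609    0.1582    0.1157    0.1036    0.1126    0.0878]
  [  0.0911    0.1399    0.1054    1.1489    0.0852    0.0999    0.1338    0.1485]
  [  0.1803    0.1303    0.1038    0.1332    1.0737    0.1371    0.1587    0.1657]
  [  0.1589    0.1763    0.0902    0.0882    0.1073    1.1458    0.1564    0.1089]
  [  0.1865    0.1710    0.1616    0.1694    0.1591    0.1321    1.0905    0.1120]
  [  0.1924    0.1879    0.1553    0.1833    0.1733    0.1660    0.1312    1.1859]
Total output x = L · d:
  x_0 = 1.1067·21 + 0.1129·29 + 0.1009·76 + 0.0814·44 + 0.0812·20 + 0.0870·67 + 0.0727·80 + 0.1049·56 = 56.9092
  x_1 = 0.1365·21 + 1.1456·29 + 0.1186·76 + 0.1411·44 + 0.0874·20 + 0.1367·67 + 0.0846·80 + 0.0737·56 = 73.1105
  x_2 = 0.1630·21 + 0.0944·29 + 1.0609·76 + 0.1582·44 + 0.1157·20 + 0.1036·67 + 0.1126·80 + 0.0878·56 = 116.9359
  x_3 = 0.0911·21 + 0.1399·29 + 0.1054·76 + 1.1489·44 + 0.0852·20 + 0.0999·67 + 0.1338·80 + 0.1485·56 = 91.9554
  x_4 = 0.1803·21 + 0.1303·29 + 0.1038·76 + 0.1332·44 + 1.0737·20 + 0.1371·67 + 0.1587·80 + 0.1657·56 = 73.9512
  x_5 = 0.1589·21 + 0.1763·29 + 0.0902·76 + 0.0882·44 + 0.1073·20 + 1.1458·67 + 0.1564·80 + 0.1089·56 = 116.7032
  x_6 = 0.1865·21 + 0.1710·29 + 0.1616·76 + 0.1694·44 + 0.1591·20 + 0.1321·67 + 1.0905·80 + 0.1120·56 = 134.1552
  x_7 = 0.1924·21 + 0.1879·29 + 0.1553·76 + 0.1833·44 + 0.1733·20 + 0.1660·67 + 0.1312·80 + 1.1859·56 = 120.8575
Δx_4 = L[4,7] · Δd_7 = 0.1657 · 1 = 0.1657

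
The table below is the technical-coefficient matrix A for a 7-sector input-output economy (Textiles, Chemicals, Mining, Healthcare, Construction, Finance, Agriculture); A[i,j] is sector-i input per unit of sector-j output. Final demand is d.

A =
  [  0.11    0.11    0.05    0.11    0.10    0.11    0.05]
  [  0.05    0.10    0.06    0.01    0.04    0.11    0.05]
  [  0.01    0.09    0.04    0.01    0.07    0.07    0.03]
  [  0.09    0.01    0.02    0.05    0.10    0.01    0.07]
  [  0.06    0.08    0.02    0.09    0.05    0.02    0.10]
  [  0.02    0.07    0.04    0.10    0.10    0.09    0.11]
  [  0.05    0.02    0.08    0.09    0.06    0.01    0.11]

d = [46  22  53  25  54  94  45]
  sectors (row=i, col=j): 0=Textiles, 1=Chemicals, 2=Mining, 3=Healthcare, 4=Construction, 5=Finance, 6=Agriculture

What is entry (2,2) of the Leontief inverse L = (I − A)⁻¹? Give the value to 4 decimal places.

Form M = I − A:
  [  0.89   -0.11   -0.05   -0.11   -0.10   -0.11   -0.05]
  [ -0.05    0.90   -0.06   -0.01   -0.04   -0.11   -0.05]
  [ -0.01   -0.09    0.96   -0.01   -0.07   -0.07   -0.03]
  [ -0.09   -0.01   -0.02    0.95   -0.10   -0.01   -0.07]
  [ -0.06   -0.08   -0.02   -0.09    0.95   -0.02   -0.10]
  [ -0.02   -0.07   -0.04   -0.10   -0.10    0.91   -0.11]
  [ -0.05   -0.02   -0.08   -0.09   -0.06   -0.01    0.89]
Leontief inverse L = M⁻¹:
  [  1.1790    0.1900    0.1002    0.1895    0.1872    0.1809    0.1386]
  [  0.0882    1.1556    0.0958    0.0597    0.0951    0.1617    0.1085]
  [  0.0378    0.1313    1.0657    0.0455    0.1087    0.1061    0.0743]
  [  0.1322    0.0523    0.0479    1.0988    0.1474    0.0426    0.1202]
  [  0.1065    0.1264    0.0550    0.1401    1.1042    0.0599    0.1574]
  [  0.0718    0.1262    0.0814    0.1636    0.1675    1.1366    0.1860]
  [  0.0930    0.0637    0.1130    0.1385    0.1137    0.0445    1.1654]
Total output x = L · d:
  x_0 = 1.1790·46 + 0.1900·22 + 0.1002·53 + 0.1895·25 + 0.1872·54 + 0.1809·94 + 0.1386·45 = 101.8192
  x_1 = 0.0882·46 + 1.1556·22 + 0.0958·53 + 0.0597·25 + 0.0951·54 + 0.1617·94 + 0.1085·45 = 61.2633
  x_2 = 0.0378·46 + 0.1313·22 + 1.0657·53 + 0.0455·25 + 0.1087·54 + 0.1061·94 + 0.0743·45 = 81.4350
  x_3 = 0.1322·46 + 0.0523·22 + 0.0479·53 + 1.0988·25 + 0.1474·54 + 0.0426·94 + 0.1202·45 = 54.6197
  x_4 = 0.1065·46 + 0.1264·22 + 0.0550·53 + 0.1401·25 + 1.1042·54 + 0.0599·94 + 0.1574·45 = 86.4404
  x_5 = 0.0718·46 + 0.1262·22 + 0.0814·53 + 0.1636·25 + 0.1675·54 + 1.1366·94 + 0.1860·45 = 138.7428
  x_6 = 0.0930·46 + 0.0637·22 + 0.1130·53 + 0.1385·25 + 0.1137·54 + 0.0445·94 + 1.1654·45 = 77.8884

L[2,2] = 1.0657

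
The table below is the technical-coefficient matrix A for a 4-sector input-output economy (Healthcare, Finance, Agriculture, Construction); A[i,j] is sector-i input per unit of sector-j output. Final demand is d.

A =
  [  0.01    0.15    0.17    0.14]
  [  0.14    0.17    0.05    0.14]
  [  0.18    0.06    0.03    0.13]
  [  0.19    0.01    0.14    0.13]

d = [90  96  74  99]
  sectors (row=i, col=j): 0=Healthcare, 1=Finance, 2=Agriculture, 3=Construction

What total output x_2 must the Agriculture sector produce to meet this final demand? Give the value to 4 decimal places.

Form M = I − A:
  [  0.99   -0.15   -0.17   -0.14]
  [ -0.14    0.83   -0.05   -0.14]
  [ -0.18   -0.06    0.97   -0.13]
  [ -0.19   -0.01   -0.14    0.87]
Leontief inverse L = M⁻¹:
  [  1.1364    0.2264    0.2478    0.2563]
  [  0.2573    1.2653    0.1489    0.2673]
  [  0.2662    0.1317    1.1177    0.2310]
  [  0.2940    0.0852    0.2357    1.2457]
Total output x = L · d:
  x_0 = 1.1364·90 + 0.2264·96 + 0.2478·74 + 0.2563·99 = 167.7187
  x_1 = 0.2573·90 + 1.2653·96 + 0.1489·74 + 0.2673·99 = 182.1023
  x_2 = 0.2662·90 + 0.1317·96 + 1.1177·74 + 0.2310·99 = 142.1822
  x_3 = 0.2940·90 + 0.0852·96 + 0.2357·74 + 1.2457·99 = 175.3944

142.1822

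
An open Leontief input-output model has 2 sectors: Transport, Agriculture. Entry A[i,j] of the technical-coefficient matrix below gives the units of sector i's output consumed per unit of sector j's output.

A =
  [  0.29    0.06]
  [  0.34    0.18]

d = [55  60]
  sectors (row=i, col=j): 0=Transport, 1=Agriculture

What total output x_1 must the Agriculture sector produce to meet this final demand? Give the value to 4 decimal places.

Form M = I − A:
  [  0.71   -0.06]
  [ -0.34    0.82]
Leontief inverse L = M⁻¹:
  [  1.4596    0.1068]
  [  0.6052    1.2638]
Total output x = L · d:
  x_0 = 1.4596·55 + 0.1068·60 = 86.6857
  x_1 = 0.6052·55 + 1.2638·60 = 109.1136

109.1136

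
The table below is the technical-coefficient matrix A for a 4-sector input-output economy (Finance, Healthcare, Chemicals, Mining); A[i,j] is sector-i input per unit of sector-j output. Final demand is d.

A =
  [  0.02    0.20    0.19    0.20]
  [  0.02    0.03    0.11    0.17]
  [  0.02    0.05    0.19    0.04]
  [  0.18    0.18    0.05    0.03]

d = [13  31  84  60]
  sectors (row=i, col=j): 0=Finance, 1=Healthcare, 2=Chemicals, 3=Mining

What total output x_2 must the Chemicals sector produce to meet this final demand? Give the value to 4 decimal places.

113.7233

Form M = I − A:
  [  0.98   -0.20   -0.19   -0.20]
  [ -0.02    0.97   -0.11   -0.17]
  [ -0.02   -0.05    0.81   -0.04]
  [ -0.18   -0.18   -0.05    0.97]
Leontief inverse L = M⁻¹:
  [  1.0857    0.2934    0.3123    0.2882]
  [  0.0649    1.0928    0.1767    0.2122]
  [  0.0415    0.0876    1.2609    0.0759]
  [  0.2156    0.2618    0.1557    1.1277]
Total output x = L · d:
  x_0 = 1.0857·13 + 0.2934·31 + 0.3123·84 + 0.2882·60 = 66.7334
  x_1 = 0.0649·13 + 1.0928·31 + 0.1767·84 + 0.2122·60 = 62.2955
  x_2 = 0.0415·13 + 0.0876·31 + 1.2609·84 + 0.0759·60 = 113.7233
  x_3 = 0.2156·13 + 0.2618·31 + 0.1557·84 + 1.1277·60 = 91.6612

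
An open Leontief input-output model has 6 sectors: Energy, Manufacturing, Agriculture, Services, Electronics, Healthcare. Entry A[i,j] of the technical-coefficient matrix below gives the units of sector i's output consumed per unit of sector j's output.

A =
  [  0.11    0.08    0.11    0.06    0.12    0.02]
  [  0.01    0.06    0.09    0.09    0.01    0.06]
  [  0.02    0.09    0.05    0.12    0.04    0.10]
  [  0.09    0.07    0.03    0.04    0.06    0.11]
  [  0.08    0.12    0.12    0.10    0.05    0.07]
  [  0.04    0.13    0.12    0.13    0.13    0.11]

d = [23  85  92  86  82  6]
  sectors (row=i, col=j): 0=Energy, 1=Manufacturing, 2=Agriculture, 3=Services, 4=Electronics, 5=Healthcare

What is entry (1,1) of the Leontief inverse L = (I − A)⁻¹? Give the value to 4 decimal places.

L[1,1] = 1.1123

Form M = I − A:
  [  0.89   -0.08   -0.11   -0.06   -0.12   -0.02]
  [ -0.01    0.94   -0.09   -0.09   -0.01   -0.06]
  [ -0.02   -0.09    0.95   -0.12   -0.04   -0.10]
  [ -0.09   -0.07   -0.03    0.96   -0.06   -0.11]
  [ -0.08   -0.12   -0.12   -0.10    0.95   -0.07]
  [ -0.04   -0.13   -0.12   -0.13   -0.13    0.89]
Leontief inverse L = M⁻¹:
  [  1.1641    0.1629    0.1886    0.1423    0.1780    0.0899]
  [  0.0393    1.1123    0.1346    0.1437    0.0468    0.1124]
  [  0.0619    0.1610    1.1139    0.1905    0.0914    0.1681]
  [  0.1343    0.1422    0.1003    1.1111    0.1162    0.1703]
  [  0.1327    0.2074    0.2005    0.1891    1.1125    0.1504]
  [  0.1054    0.2426    0.2223    0.2430    0.2066    1.2136]
Total output x = L · d:
  x_0 = 1.1641·23 + 0.1629·85 + 0.1886·92 + 0.1423·86 + 0.1780·82 + 0.0899·6 = 85.3394
  x_1 = 0.0393·23 + 1.1123·85 + 0.1346·92 + 0.1437·86 + 0.0468·82 + 0.1124·6 = 124.6947
  x_2 = 0.0619·23 + 0.1610·85 + 1.1139·92 + 0.1905·86 + 0.0914·82 + 0.1681·6 = 142.4749
  x_3 = 0.1343·23 + 0.1422·85 + 0.1003·92 + 1.1111·86 + 0.1162·82 + 0.1703·6 = 130.5016
  x_4 = 0.1327·23 + 0.2074·85 + 0.2005·92 + 0.1891·86 + 1.1125·82 + 0.1504·6 = 147.5162
  x_5 = 0.1054·23 + 0.2426·85 + 0.2223·92 + 0.2430·86 + 0.2066·82 + 1.2136·6 = 88.6103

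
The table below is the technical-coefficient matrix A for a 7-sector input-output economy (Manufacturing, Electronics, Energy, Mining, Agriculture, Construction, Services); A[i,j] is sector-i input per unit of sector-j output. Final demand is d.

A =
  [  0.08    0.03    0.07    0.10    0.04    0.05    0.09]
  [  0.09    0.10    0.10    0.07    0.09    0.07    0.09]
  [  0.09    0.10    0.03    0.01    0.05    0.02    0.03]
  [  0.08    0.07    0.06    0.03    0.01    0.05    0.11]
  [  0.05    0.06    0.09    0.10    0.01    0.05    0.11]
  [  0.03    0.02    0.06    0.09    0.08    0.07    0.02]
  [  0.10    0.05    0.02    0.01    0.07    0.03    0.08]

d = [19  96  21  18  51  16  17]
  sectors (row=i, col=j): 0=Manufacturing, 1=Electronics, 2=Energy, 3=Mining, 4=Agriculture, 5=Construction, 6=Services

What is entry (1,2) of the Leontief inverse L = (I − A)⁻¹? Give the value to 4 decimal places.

Form M = I − A:
  [  0.92   -0.03   -0.07   -0.10   -0.04   -0.05   -0.09]
  [ -0.09    0.90   -0.10   -0.07   -0.09   -0.07   -0.09]
  [ -0.09   -0.10    0.97   -0.01   -0.05   -0.02   -0.03]
  [ -0.08   -0.07   -0.06    0.97   -0.01   -0.05   -0.11]
  [ -0.05   -0.06   -0.09   -0.10    0.99   -0.05   -0.11]
  [ -0.03   -0.02   -0.06   -0.09   -0.08    0.93   -0.02]
  [ -0.10   -0.05   -0.02   -0.01   -0.07   -0.03    0.92]
Leontief inverse L = M⁻¹:
  [  1.1416    0.0774    0.1149    0.1421    0.0781    0.0864    0.1512]
  [  0.1724    1.1674    0.1654    0.1316    0.1447    0.1211    0.1721]
  [  0.1372    0.1383    1.0705    0.0491    0.0823    0.0504    0.0787]
  [  0.1371    0.1132    0.1008    1.0689    0.0500    0.0835    0.1634]
  [  0.1148    0.1112    0.1349    0.1396    1.0522    0.0870    0.1709]
  [  0.0757    0.0589    0.0990    0.1271    0.1085    1.1008    0.0685]
  [  0.1491    0.0865    0.0593    0.0500    0.1023    0.0605    1.1315]
Total output x = L · d:
  x_0 = 1.1416·19 + 0.0774·96 + 0.1149·21 + 0.1421·18 + 0.0781·51 + 0.0864·16 + 0.1512·17 = 42.0236
  x_1 = 0.1724·19 + 1.1674·96 + 0.1654·21 + 0.1316·18 + 0.1447·51 + 0.1211·16 + 0.1721·17 = 133.4308
  x_2 = 0.1372·19 + 0.1383·96 + 1.0705·21 + 0.0491·18 + 0.0823·51 + 0.0504·16 + 0.0787·17 = 45.5927
  x_3 = 0.1371·19 + 0.1132·96 + 0.1008·21 + 1.0689·18 + 0.0500·51 + 0.0835·16 + 0.1634·17 = 41.4896
  x_4 = 0.1148·19 + 0.1112·96 + 0.1349·21 + 0.1396·18 + 1.0522·51 + 0.0870·16 + 0.1709·17 = 76.1667
  x_5 = 0.0757·19 + 0.0589·96 + 0.0990·21 + 0.1271·18 + 0.1085·51 + 1.1008·16 + 0.0685·17 = 35.7702
  x_6 = 0.1491·19 + 0.0865·96 + 0.0593·21 + 0.0500·18 + 0.1023·51 + 0.0605·16 + 1.1315·17 = 38.7015

L[1,2] = 0.1654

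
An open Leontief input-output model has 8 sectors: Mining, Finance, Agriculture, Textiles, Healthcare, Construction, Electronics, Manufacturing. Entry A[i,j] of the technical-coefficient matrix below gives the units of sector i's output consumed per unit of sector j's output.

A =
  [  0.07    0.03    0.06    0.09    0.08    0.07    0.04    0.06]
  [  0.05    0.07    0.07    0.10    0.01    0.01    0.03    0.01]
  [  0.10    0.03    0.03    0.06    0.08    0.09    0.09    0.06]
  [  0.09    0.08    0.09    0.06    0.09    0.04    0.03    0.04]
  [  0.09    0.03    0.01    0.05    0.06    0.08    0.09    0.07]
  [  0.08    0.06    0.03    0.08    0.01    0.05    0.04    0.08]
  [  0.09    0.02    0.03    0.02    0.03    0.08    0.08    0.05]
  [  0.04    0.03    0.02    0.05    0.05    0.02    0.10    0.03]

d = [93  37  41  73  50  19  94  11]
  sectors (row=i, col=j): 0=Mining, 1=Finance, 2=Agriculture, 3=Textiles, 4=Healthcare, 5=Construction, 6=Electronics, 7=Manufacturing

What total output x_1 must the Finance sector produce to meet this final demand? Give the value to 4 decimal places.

74.7694

Form M = I − A:
  [  0.93   -0.03   -0.06   -0.09   -0.08   -0.07   -0.04   -0.06]
  [ -0.05    0.93   -0.07   -0.10   -0.01   -0.01   -0.03   -0.01]
  [ -0.10   -0.03    0.97   -0.06   -0.08   -0.09   -0.09   -0.06]
  [ -0.09   -0.08   -0.09    0.94   -0.09   -0.04   -0.03   -0.04]
  [ -0.09   -0.03   -0.01   -0.05    0.94   -0.08   -0.09   -0.07]
  [ -0.08   -0.06   -0.03   -0.08   -0.01    0.95   -0.04   -0.08]
  [ -0.09   -0.02   -0.03   -0.02   -0.03   -0.08    0.92   -0.05]
  [ -0.04   -0.03   -0.02   -0.05   -0.05   -0.02   -0.10    0.97]
Leontief inverse L = M⁻¹:
  [  1.1412    0.0704    0.0998    0.1483    0.1307    0.1219    0.0963    0.1081]
  [  0.1009    1.1014    0.1038    0.1434    0.0476    0.0453    0.0662    0.0405]
  [  0.1753    0.0711    1.0710    0.1213    0.1307    0.1462    0.1500    0.1120]
  [  0.1637    0.1216    0.1320    1.1231    0.1425    0.0944    0.0883    0.0885]
  [  0.1551    0.0661    0.0461    0.1036    1.1036    0.1282    0.1428    0.1150]
  [  0.1369    0.0954    0.0668    0.1310    0.0514    1.0895    0.0850    0.1169]
  [  0.1449    0.0492    0.0596    0.0654    0.0661    0.1217    1.1242    0.0886]
  [  0.0880    0.0552    0.0461    0.0857    0.0817    0.0559    0.1387    1.0610]
Total output x = L · d:
  x_0 = 1.1412·93 + 0.0704·37 + 0.0998·41 + 0.1483·73 + 0.1307·50 + 0.1219·19 + 0.0963·94 + 0.1081·11 = 142.7470
  x_1 = 0.1009·93 + 1.1014·37 + 0.1038·41 + 0.1434·73 + 0.0476·50 + 0.0453·19 + 0.0662·94 + 0.0405·11 = 74.7694
  x_2 = 0.1753·93 + 0.0711·37 + 1.0710·41 + 0.1213·73 + 0.1307·50 + 0.1462·19 + 0.1500·94 + 0.1120·11 = 96.3411
  x_3 = 0.1637·93 + 0.1216·37 + 0.1320·41 + 1.1231·73 + 0.1425·50 + 0.0944·19 + 0.0883·94 + 0.0885·11 = 125.3120
  x_4 = 0.1551·93 + 0.0661·37 + 0.0461·41 + 0.1036·73 + 1.1036·50 + 0.1282·19 + 0.1428·94 + 0.1150·11 = 98.6322
  x_5 = 0.1369·93 + 0.0954·37 + 0.0668·41 + 0.1310·73 + 0.0514·50 + 1.0895·19 + 0.0850·94 + 0.1169·11 = 61.1122
  x_6 = 0.1449·93 + 0.0492·37 + 0.0596·41 + 0.0654·73 + 0.0661·50 + 0.1217·19 + 1.1242·94 + 0.0886·11 = 134.7807
  x_7 = 0.0880·93 + 0.0552·37 + 0.0461·41 + 0.0857·73 + 0.0817·50 + 0.0559·19 + 0.1387·94 + 1.0610·11 = 48.2240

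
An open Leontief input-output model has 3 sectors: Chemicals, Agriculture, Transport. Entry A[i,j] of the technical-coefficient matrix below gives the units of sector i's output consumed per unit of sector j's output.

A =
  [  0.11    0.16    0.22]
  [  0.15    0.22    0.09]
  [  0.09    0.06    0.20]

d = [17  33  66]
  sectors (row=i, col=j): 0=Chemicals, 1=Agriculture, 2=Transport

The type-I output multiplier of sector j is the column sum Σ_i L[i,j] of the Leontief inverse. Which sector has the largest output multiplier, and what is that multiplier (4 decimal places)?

Transport (1.8908)

Form M = I − A:
  [  0.89   -0.16   -0.22]
  [ -0.15    0.78   -0.09]
  [ -0.09   -0.06    0.80]
Leontief inverse L = M⁻¹:
  [  1.2067    0.2754    0.3628]
  [  0.2499    1.3503    0.2206]
  [  0.1545    0.1323    1.3074]
Total output x = L · d:
  x_0 = 1.2067·17 + 0.2754·33 + 0.3628·66 = 53.5505
  x_1 = 0.2499·17 + 1.3503·33 + 0.2206·66 = 63.3686
  x_2 = 0.1545·17 + 0.1323·33 + 1.3074·66 = 93.2771
Output multipliers (column sums of L):
  Chemicals: 1.6111
  Agriculture: 1.7580
  Transport: 1.8908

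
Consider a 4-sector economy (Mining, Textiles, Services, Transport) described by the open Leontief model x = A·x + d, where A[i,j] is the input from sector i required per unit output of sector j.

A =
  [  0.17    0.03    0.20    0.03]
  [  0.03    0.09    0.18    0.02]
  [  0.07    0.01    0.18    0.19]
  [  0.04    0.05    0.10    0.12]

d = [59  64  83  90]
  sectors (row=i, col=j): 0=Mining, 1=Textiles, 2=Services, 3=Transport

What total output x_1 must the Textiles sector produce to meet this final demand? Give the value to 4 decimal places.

Form M = I − A:
  [  0.83   -0.03   -0.20   -0.03]
  [ -0.03    0.91   -0.18   -0.02]
  [ -0.07   -0.01    0.82   -0.19]
  [ -0.04   -0.05   -0.10    0.88]
Leontief inverse L = M⁻¹:
  [  1.2398    0.0507    0.3274    0.1141]
  [  0.0670    1.1088    0.2702    0.0858]
  [  0.1239    0.0339    1.2918    0.2839]
  [  0.0742    0.0692    0.1770    1.1787]
Total output x = L · d:
  x_0 = 1.2398·59 + 0.0507·64 + 0.3274·83 + 0.1141·90 = 113.8412
  x_1 = 0.0670·59 + 1.1088·64 + 0.2702·83 + 0.0858·90 = 105.0668
  x_2 = 0.1239·59 + 0.0339·64 + 1.2918·83 + 0.2839·90 = 142.2439
  x_3 = 0.0742·59 + 0.0692·64 + 0.1770·83 + 1.1787·90 = 129.5811

105.0668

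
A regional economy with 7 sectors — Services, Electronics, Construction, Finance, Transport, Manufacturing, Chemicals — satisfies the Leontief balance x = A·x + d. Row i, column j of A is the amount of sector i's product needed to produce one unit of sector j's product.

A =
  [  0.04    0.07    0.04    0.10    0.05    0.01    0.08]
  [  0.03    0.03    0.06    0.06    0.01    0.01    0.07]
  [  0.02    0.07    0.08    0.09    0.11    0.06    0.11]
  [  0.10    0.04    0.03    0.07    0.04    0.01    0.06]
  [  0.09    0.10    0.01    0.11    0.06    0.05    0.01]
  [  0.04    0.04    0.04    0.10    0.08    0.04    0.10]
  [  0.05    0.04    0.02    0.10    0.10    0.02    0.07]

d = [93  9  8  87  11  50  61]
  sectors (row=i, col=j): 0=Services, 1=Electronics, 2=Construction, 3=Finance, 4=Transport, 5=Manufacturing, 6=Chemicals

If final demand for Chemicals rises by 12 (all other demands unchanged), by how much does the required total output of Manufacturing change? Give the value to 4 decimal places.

1.7621

Form M = I − A:
  [  0.96   -0.07   -0.04   -0.10   -0.05   -0.01   -0.08]
  [ -0.03    0.97   -0.06   -0.06   -0.01   -0.01   -0.07]
  [ -0.02   -0.07    0.92   -0.09   -0.11   -0.06   -0.11]
  [ -0.10   -0.04   -0.03    0.93   -0.04   -0.01   -0.06]
  [ -0.09   -0.10   -0.01   -0.11    0.94   -0.05   -0.01]
  [ -0.04   -0.04   -0.04   -0.10   -0.08    0.96   -0.10]
  [ -0.05   -0.04   -0.02   -0.10   -0.10   -0.02    0.93]
Leontief inverse L = M⁻¹:
  [  1.0779    0.1038    0.0634    0.1549    0.0875    0.0250    0.1217]
  [  0.0549    1.0539    0.0780    0.0996    0.0402    0.0217    0.1025]
  [  0.0728    0.1204    1.1128    0.1705    0.1679    0.0856    0.1690]
  [  0.1331    0.0721    0.0510    1.1210    0.0739    0.0229    0.0985]
  [  0.1309    0.1369    0.0361    0.1689    1.0951    0.0650    0.0555]
  [  0.0846    0.0803    0.0649    0.1651    0.1257    1.0588    0.1468]
  [  0.0921    0.0777    0.0414    0.1585    0.1385    0.0363    1.1096]
Total output x = L · d:
  x_0 = 1.0779·93 + 0.1038·9 + 0.0634·8 + 0.1549·87 + 0.0875·11 + 0.0250·50 + 0.1217·61 = 124.7948
  x_1 = 0.0549·93 + 1.0539·9 + 0.0780·8 + 0.0996·87 + 0.0402·11 + 0.0217·50 + 0.1025·61 = 31.6573
  x_2 = 0.0728·93 + 0.1204·9 + 1.1128·8 + 0.1705·87 + 0.1679·11 + 0.0856·50 + 0.1690·61 = 48.0242
  x_3 = 0.1331·93 + 0.0721·9 + 0.0510·8 + 1.1210·87 + 0.0739·11 + 0.0229·50 + 0.0985·61 = 118.9259
  x_4 = 0.1309·93 + 0.1369·9 + 0.0361·8 + 0.1689·87 + 1.0951·11 + 0.0650·50 + 0.0555·61 = 47.0647
  x_5 = 0.0846·93 + 0.0803·9 + 0.0649·8 + 0.1651·87 + 0.1257·11 + 1.0588·50 + 0.1468·61 = 86.7476
  x_6 = 0.0921·93 + 0.0777·9 + 0.0414·8 + 0.1585·87 + 0.1385·11 + 0.0363·50 + 1.1096·61 = 94.4092
Δx_5 = L[5,6] · Δd_6 = 0.1468 · 12 = 1.7621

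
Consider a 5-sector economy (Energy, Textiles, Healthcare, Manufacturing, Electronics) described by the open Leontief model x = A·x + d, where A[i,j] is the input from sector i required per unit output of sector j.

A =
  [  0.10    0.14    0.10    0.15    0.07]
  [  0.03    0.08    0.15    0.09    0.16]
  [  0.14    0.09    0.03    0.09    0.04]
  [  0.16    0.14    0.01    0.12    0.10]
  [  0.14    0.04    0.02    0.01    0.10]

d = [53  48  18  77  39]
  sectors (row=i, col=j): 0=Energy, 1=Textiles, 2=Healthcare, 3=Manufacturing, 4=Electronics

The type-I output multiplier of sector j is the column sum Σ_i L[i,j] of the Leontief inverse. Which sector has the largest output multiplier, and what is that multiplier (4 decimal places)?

Form M = I − A:
  [  0.90   -0.14   -0.10   -0.15   -0.07]
  [ -0.03    0.92   -0.15   -0.09   -0.16]
  [ -0.14   -0.09    0.97   -0.09   -0.04]
  [ -0.16   -0.14   -0.01    0.88   -0.10]
  [ -0.14   -0.04   -0.02   -0.01    0.90]
Leontief inverse L = M⁻¹:
  [  1.2178    0.2479    0.1701    0.2523    0.1744]
  [  0.1376    1.1634    0.2009    0.1658    0.2449]
  [  0.2219    0.1703    1.0842    0.1674    0.1143]
  [  0.2690    0.2431    0.0821    1.2178    0.2031]
  [  0.2035    0.0968    0.0604    0.0639    1.1539]
Total output x = L · d:
  x_0 = 1.2178·53 + 0.2479·48 + 0.1701·18 + 0.2523·77 + 0.1744·39 = 105.7365
  x_1 = 0.1376·53 + 1.1634·48 + 0.2009·18 + 0.1658·77 + 0.2449·39 = 89.0649
  x_2 = 0.2219·53 + 0.1703·48 + 1.0842·18 + 0.1674·77 + 0.1143·39 = 56.7984
  x_3 = 0.2690·53 + 0.2431·48 + 0.0821·18 + 1.2178·77 + 0.2031·39 = 129.0892
  x_4 = 0.2035·53 + 0.0968·48 + 0.0604·18 + 0.0639·77 + 1.1539·39 = 66.4362
Output multipliers (column sums of L):
  Energy: 2.0497
  Textiles: 1.9215
  Healthcare: 1.5976
  Manufacturing: 1.8671
  Electronics: 1.8906

Energy (2.0497)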